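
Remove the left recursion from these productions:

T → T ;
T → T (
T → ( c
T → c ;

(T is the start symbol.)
T → ( c T'
T → c ; T'
T' → ; T'
T' → ( T'
T' → ε

T is directly left-recursive. The standard transformation for
  A → A α₁ | ... | A α_m | β₁ | ... | β_n
is
  A  → β₁ A' | ... | β_n A'
  A' → α₁ A' | ... | α_m A' | ε

T → ( c becomes T → ( c T'
T → c ; becomes T → c ; T'
T → T ; becomes T' → ; T'
T → T ( becomes T' → ( T'
Add T' → ε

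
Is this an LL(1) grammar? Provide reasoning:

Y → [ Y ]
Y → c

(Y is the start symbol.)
For Y:
  PREDICT(Y → '[' Y ']') = { '[' }
  PREDICT(Y → c) = { 'c' }

All predict sets are disjoint. The grammar IS LL(1).

Answer: Yes, the grammar is LL(1).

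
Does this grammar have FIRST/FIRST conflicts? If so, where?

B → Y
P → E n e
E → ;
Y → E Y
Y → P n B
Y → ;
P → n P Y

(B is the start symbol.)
Yes. Y → E Y / Y → P n B on { ';' }; Y → E Y / Y → ';' on { ';' }; Y → P n B / Y → ';' on { ';' }

A FIRST/FIRST conflict occurs when two productions N → α and N → β for the same non-terminal have FIRST(α) ∩ FIRST(β) ≠ ∅ (with ε ∈ FIRST of a nullable right-hand side, so two nullable alternatives also conflict).

FIRST sets of the non-terminals at (or reachable through a nullable prefix from) the front of some alternative:
  FIRST(E) = { ';' }
  FIRST(P) = { ';', 'n' }

Productions for P:
  P → E n e: FIRST = { ';' }
  P → n P Y: FIRST = { 'n' }
Productions for Y:
  Y → E Y: FIRST = { ';' }
  Y → P n B: FIRST = { ';', 'n' }
  Y → ;: FIRST = { ';' }
B, E have only one production, so no FIRST/FIRST conflict is possible there.

Conflict for Y: Y → E Y and Y → P n B
  Overlap: { ';' }
Conflict for Y: Y → E Y and Y → ;
  Overlap: { ';' }
Conflict for Y: Y → P n B and Y → ;
  Overlap: { ';' }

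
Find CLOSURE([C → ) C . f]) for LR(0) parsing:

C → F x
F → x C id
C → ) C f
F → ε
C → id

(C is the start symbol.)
To compute CLOSURE, for each item [A → α.Bβ] where B is a non-terminal, add [B → .γ] for all productions B → γ; repeat for the newly added items until nothing changes.

Start with: [C → ) C . f]
The dot precedes the terminal f, so nothing is added.

CLOSURE = { [C → ) C . f] }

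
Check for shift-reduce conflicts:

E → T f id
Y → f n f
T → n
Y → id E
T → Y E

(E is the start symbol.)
No shift-reduce conflicts

A shift-reduce conflict occurs when an LR(0) state has both:
  - a complete (reduce) item [A → α .] (dot at the end), and
  - a shift item [B → β . c γ] (dot before a terminal).

Augment with E' → E and build the canonical LR(0) collection (I0 = CLOSURE({[E' → . E]}), then GOTO on every symbol after a dot until no new states appear). It has 13 states:
  I0: { [E → . T f id], [E' → . E], [T → . Y E], [T → . n], [Y → . f n f], [Y → . id E] }  — shift
  I1: { [E' → E .] }  — accept
  I2: { [E → T . f id] }  — shift
  I3: { [E → . T f id], [T → . Y E], [T → . n], [T → Y . E], [Y → . f n f], [Y → . id E] }  — shift
  I4: { [Y → f . n f] }  — shift
  I5: { [E → . T f id], [T → . Y E], [T → . n], [Y → . f n f], [Y → . id E], [Y → id . E] }  — shift
  I6: { [T → n .] }  — reduce
  I7: { [Y → id E .] }  — reduce
  I8: { [Y → f n . f] }  — shift
  I9: { [Y → f n f .] }  — reduce
  I10: { [T → Y E .] }  — reduce
  I11: { [E → T f . id] }  — shift
  I12: { [E → T f id .] }  — reduce

No state contains both a complete item and a shift item.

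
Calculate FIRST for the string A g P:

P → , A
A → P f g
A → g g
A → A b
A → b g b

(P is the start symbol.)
{ ',', 'b', 'g' }

FIRST sets of the non-terminals involved (from the grammar, by fixed-point iteration):
  FIRST(A) = { ',', 'b', 'g' }

To compute FIRST(A g P), process the symbols left to right:
Symbol A is a non-terminal. Add FIRST(A) \ {ε} = { ',', 'b', 'g' }
A is not nullable (ε ∉ FIRST(A)), so stop here.
FIRST(A g P) = { ',', 'b', 'g' }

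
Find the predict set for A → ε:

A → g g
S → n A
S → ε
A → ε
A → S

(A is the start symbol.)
{ $ }

PREDICT(A → ε) = (FIRST(RHS) \ {ε}) ∪ (FOLLOW(A) if ε ∈ FIRST(RHS), i.e. RHS ⇒* ε)
The right-hand side is ε (FIRST(ε) = { ε }), so the predict set is FOLLOW(A) = { $ }
PREDICT(A → ε) = { $ }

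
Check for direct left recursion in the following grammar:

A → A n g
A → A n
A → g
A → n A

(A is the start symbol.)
Yes, A is left-recursive

Direct left recursion occurs when N → N α for some non-terminal N (the right-hand side begins with the left-hand side itself).

A → A n g: LEFT RECURSIVE (starts with A)
A → A n: LEFT RECURSIVE (starts with A)
A → g: starts with g
A → n A: starts with n

The grammar has direct left recursion on: A.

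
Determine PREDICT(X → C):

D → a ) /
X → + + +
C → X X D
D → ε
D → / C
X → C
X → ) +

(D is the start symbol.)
{ ')', '+' }

PREDICT(X → C) = (FIRST(RHS) \ {ε}) ∪ (FOLLOW(X) if ε ∈ FIRST(RHS), i.e. RHS ⇒* ε)
FIRST(C) = { ')', '+' }
FIRST(C) = { ')', '+' }
ε ∉ FIRST(C), so FOLLOW(X) is not added.
PREDICT(X → C) = { ')', '+' }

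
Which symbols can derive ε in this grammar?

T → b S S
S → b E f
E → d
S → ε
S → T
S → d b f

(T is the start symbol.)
{ 'S' }

A non-terminal is nullable if it can derive ε (the empty string): either it has an ε-production, or it has a production whose right-hand side consists entirely of nullable non-terminals.

ε-productions: S → ε
So S is immediately nullable.
No further non-terminal can be added: every production for the remaining non-terminals contains a terminal or a non-nullable non-terminal.
Nullable = { 'S' }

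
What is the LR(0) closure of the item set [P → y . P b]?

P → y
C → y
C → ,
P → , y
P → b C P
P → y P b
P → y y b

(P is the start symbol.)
To compute CLOSURE, for each item [A → α.Bβ] where B is a non-terminal, add [B → .γ] for all productions B → γ; repeat for the newly added items until nothing changes.

Start with: [P → y . P b]
  [P → y . P b] has the dot before P: add [P → . y], [P → . , y], [P → . b C P], [P → . y P b], [P → . y y b]
No further items can be added.

CLOSURE = { [P → . , y], [P → . b C P], [P → . y P b], [P → . y y b], [P → . y], [P → y . P b] }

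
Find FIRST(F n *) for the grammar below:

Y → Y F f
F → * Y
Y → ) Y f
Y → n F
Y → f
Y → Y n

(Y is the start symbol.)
FIRST sets of the non-terminals involved (from the grammar, by fixed-point iteration):
  FIRST(F) = { '*' }

To compute FIRST(F n *), process the symbols left to right:
Symbol F is a non-terminal. Add FIRST(F) \ {ε} = { '*' }
F is not nullable (ε ∉ FIRST(F)), so stop here.
FIRST(F n *) = { '*' }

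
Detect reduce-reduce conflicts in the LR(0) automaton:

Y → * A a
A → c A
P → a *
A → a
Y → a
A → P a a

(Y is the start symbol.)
No reduce-reduce conflicts

Augment with Y' → Y and build the canonical LR(0) collection (I0 = CLOSURE({[Y' → . Y]}), then GOTO on every symbol after a dot until no new states appear). It has 13 states:
  I0: { [Y → . * A a], [Y → . a], [Y' → . Y] }  — shift
  I1: { [A → . P a a], [A → . a], [A → . c A], [P → . a *], [Y → * . A a] }  — shift
  I2: { [Y' → Y .] }  — accept
  I3: { [Y → a .] }  — reduce
  I4: { [Y → * A . a] }  — shift
  I5: { [A → P . a a] }  — shift
  I6: { [A → a .], [P → a . *] }  — shift, reduce
  I7: { [A → . P a a], [A → . a], [A → . c A], [A → c . A], [P → . a *] }  — shift
  I8: { [A → c A .] }  — reduce
  I9: { [P → a * .] }  — reduce
  I10: { [A → P a . a] }  — shift
  I11: { [A → P a a .] }  — reduce
  I12: { [Y → * A a .] }  — reduce

No state contains more than one complete item.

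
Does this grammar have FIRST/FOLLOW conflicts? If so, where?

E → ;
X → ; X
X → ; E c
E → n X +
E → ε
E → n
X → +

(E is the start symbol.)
A FIRST/FOLLOW conflict occurs when a non-terminal N has a nullable alternative N → β (β ⇒* ε) and another alternative N → α with FIRST(α) ∩ FOLLOW(N) ≠ ∅: on such a lookahead the parser cannot decide between expanding α and letting N vanish via β.

Nullable non-terminals: E.

E: nullable alternative(s) E → ε; FOLLOW(E) = { $, 'c' }
  E → ;: FIRST \ {ε} = { ';' } — disjoint from FOLLOW(E)
  E → n X +: FIRST \ {ε} = { 'n' } — disjoint from FOLLOW(E)
  E → ε: FIRST \ {ε} = { } — this is the only nullable alternative, skip
  E → n: FIRST \ {ε} = { 'n' } — disjoint from FOLLOW(E)

X has no nullable alternative, so no FIRST/FOLLOW check is needed there.

No FIRST/FOLLOW conflicts found.

Answer: No FIRST/FOLLOW conflicts.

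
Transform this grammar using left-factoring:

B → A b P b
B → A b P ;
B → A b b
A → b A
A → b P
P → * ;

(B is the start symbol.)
B → A b B'
B' → P B''
B'' → b
B'' → ;
B' → b
A → b A'
A' → A
A' → P
P → * ;

Left-factoring transforms A → αβ₁ | αβ₂ into A → αA' and A' → β₁ | β₂
(α is the longest common prefix among the alternatives). Repeat until
no nonterminal has two alternatives with a common prefix.

Round 1: B has alternatives sharing prefix 'A b'. Introduce B': B → A b B'
  Add: B' → P b
  Add: B' → P ;
  Add: B' → b

Round 2: B' has alternatives sharing prefix 'P'. Introduce B'': B' → P B''
  Add: B'' → b
  Add: B'' → ;

Round 3: A has alternatives sharing prefix 'b'. Introduce A': A → b A'
  Add: A' → A
  Add: A' → P

No remaining common prefixes — done.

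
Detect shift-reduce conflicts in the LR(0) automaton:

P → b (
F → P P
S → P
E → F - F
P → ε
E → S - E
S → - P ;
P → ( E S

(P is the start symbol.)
Yes — I0: [P → .] vs [P → . ( E S]; I1: [P → .] vs [P → . ( E S]; I5: [P → .] vs [P → . ( E S]; I6: [P → .] vs [P → . ( E S]; I8: [P → .] vs [P → . ( E S]; I10: [P → .] vs [P → . ( E S]; I13: [P → .] vs [P → . ( E S]; I15: [P → .] vs [P → . ( E S]

A shift-reduce conflict occurs when an LR(0) state has both:
  - a complete (reduce) item [A → α .] (dot at the end), and
  - a shift item [B → β . c γ] (dot before a terminal).

Augment with P' → P and build the canonical LR(0) collection (I0 = CLOSURE({[P' → . P]}), then GOTO on every symbol after a dot until no new states appear). It has 20 states:
  I0: { [P → . ( E S], [P → . b (], [P → .], [P' → . P] }  — shift, reduce
  I1: { [E → . F - F], [E → . S - E], [F → . P P], [P → ( . E S], [P → . ( E S], [P → . b (], [P → .], [S → . - P ;], [S → . P] }  — shift, reduce
  I2: { [P' → P .] }  — accept
  I3: { [P → b . (] }  — shift
  I4: { [P → b ( .] }  — reduce
  I5: { [P → . ( E S], [P → . b (], [P → .], [S → - . P ;] }  — shift, reduce
  I6: { [P → ( E . S], [P → . ( E S], [P → . b (], [P → .], [S → . - P ;], [S → . P] }  — shift, reduce
  I7: { [E → F . - F] }  — shift
  I8: { [F → P . P], [P → . ( E S], [P → . b (], [P → .], [S → P .] }  — shift, 2 reduces
  I9: { [E → S . - E] }  — shift
  I10: { [E → . F - F], [E → . S - E], [E → S - . E], [F → . P P], [P → . ( E S], [P → . b (], [P → .], [S → . - P ;], [S → . P] }  — shift, reduce
  I11: { [E → S - E .] }  — reduce
  I12: { [F → P P .] }  — reduce
  I13: { [E → F - . F], [F → . P P], [P → . ( E S], [P → . b (], [P → .] }  — shift, reduce
  I14: { [E → F - F .] }  — reduce
  I15: { [F → P . P], [P → . ( E S], [P → . b (], [P → .] }  — shift, reduce
  I16: { [S → P .] }  — reduce
  I17: { [P → ( E S .] }  — reduce
  I18: { [S → - P . ;] }  — shift
  I19: { [S → - P ; .] }  — reduce

I0 contains reduce item [P → .] and shift items [P → . ( E S], [P → . b (] — shift-reduce conflict.
I1 contains reduce item [P → .] and shift items [P → . ( E S], [P → . b (], [S → . - P ;] — shift-reduce conflict.
I5 contains reduce item [P → .] and shift items [P → . ( E S], [P → . b (] — shift-reduce conflict.
I6 contains reduce item [P → .] and shift items [P → . ( E S], [P → . b (], [S → . - P ;] — shift-reduce conflict.
I8 contains reduce items [P → .], [S → P .] and shift items [P → . ( E S], [P → . b (] — shift-reduce conflict.
I10 contains reduce item [P → .] and shift items [P → . ( E S], [P → . b (], [S → . - P ;] — shift-reduce conflict.
I13 contains reduce item [P → .] and shift items [P → . ( E S], [P → . b (] — shift-reduce conflict.
I15 contains reduce item [P → .] and shift items [P → . ( E S], [P → . b (] — shift-reduce conflict.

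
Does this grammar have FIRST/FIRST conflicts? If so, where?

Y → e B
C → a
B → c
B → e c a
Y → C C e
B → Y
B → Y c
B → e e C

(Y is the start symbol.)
FIRST sets of the non-terminals at (or reachable through a nullable prefix from) the front of some alternative:
  FIRST(C) = { 'a' }
  FIRST(Y) = { 'a', 'e' }

Productions for Y:
  Y → e B: FIRST = { 'e' }
  Y → C C e: FIRST = { 'a' }
Productions for B:
  B → c: FIRST = { 'c' }
  B → e c a: FIRST = { 'e' }
  B → Y: FIRST = { 'a', 'e' }
  B → Y c: FIRST = { 'a', 'e' }
  B → e e C: FIRST = { 'e' }
C has only one production, so no FIRST/FIRST conflict is possible there.

Conflict for B: B → e c a and B → Y
  Overlap: { 'e' }
Conflict for B: B → e c a and B → Y c
  Overlap: { 'e' }
Conflict for B: B → e c a and B → e e C
  Overlap: { 'e' }
Conflict for B: B → Y and B → Y c
  Overlap: { 'a', 'e' }
Conflict for B: B → Y and B → e e C
  Overlap: { 'e' }
Conflict for B: B → Y c and B → e e C
  Overlap: { 'e' }

Answer: Yes. B → e c a / B → Y on { 'e' }; B → e c a / B → Y c on { 'e' }; B → e c a / B → e e C on { 'e' }; B → Y / B → Y c on { 'a', 'e' }; B → Y / B → e e C on { 'e' }; B → Y c / B → e e C on { 'e' }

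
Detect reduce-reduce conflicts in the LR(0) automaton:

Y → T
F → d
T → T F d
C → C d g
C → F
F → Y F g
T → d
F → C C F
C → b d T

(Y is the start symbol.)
Augment with Y' → Y and build the canonical LR(0) collection (I0 = CLOSURE({[Y' → . Y]}), then GOTO on every symbol after a dot until no new states appear). It has 19 states:
  I0: { [T → . T F d], [T → . d], [Y → . T], [Y' → . Y] }  — shift
  I1: { [C → . C d g], [C → . F], [C → . b d T], [F → . C C F], [F → . Y F g], [F → . d], [T → . T F d], [T → . d], [T → T . F d], [Y → . T], [Y → T .] }  — shift, reduce
  I2: { [Y' → Y .] }  — accept
  I3: { [T → d .] }  — reduce
  I4: { [C → . C d g], [C → . F], [C → . b d T], [C → C . d g], [F → . C C F], [F → . Y F g], [F → . d], [F → C . C F], [T → . T F d], [T → . d], [Y → . T] }  — shift
  I5: { [C → F .], [T → T F . d] }  — shift, reduce
  I6: { [C → . C d g], [C → . F], [C → . b d T], [F → . C C F], [F → . Y F g], [F → . d], [F → Y . F g], [T → . T F d], [T → . d], [Y → . T] }  — shift
  I7: { [C → b . d T] }  — shift
  I8: { [F → d .], [T → d .] }  — 2 reduces
  I9: { [C → b d . T], [T → . T F d], [T → . d] }  — shift
  I10: { [C → . C d g], [C → . F], [C → . b d T], [C → b d T .], [F → . C C F], [F → . Y F g], [F → . d], [T → . T F d], [T → . d], [T → T . F d], [Y → . T] }  — shift, reduce
  I11: { [C → F .], [F → Y F . g] }  — shift, reduce
  I12: { [F → Y F g .] }  — reduce
  I13: { [T → T F d .] }  — reduce
  I14: { [C → . C d g], [C → . F], [C → . b d T], [C → C . d g], [F → . C C F], [F → . Y F g], [F → . d], [F → C . C F], [F → C C . F], [T → . T F d], [T → . d], [Y → . T] }  — shift
  I15: { [C → F .] }  — reduce
  I16: { [C → C d . g], [F → d .], [T → d .] }  — shift, 2 reduces
  I17: { [C → C d g .] }  — reduce
  I18: { [C → F .], [F → C C F .] }  — 2 reduces

I8 contains complete items [F → d .], [T → d .] — reduce-reduce conflict.
I16 contains complete items [F → d .], [T → d .] — reduce-reduce conflict.
I18 contains complete items [C → F .], [F → C C F .] — reduce-reduce conflict.

Answer: Yes — I8: [F → d .] vs [T → d .]; I16: [F → d .] vs [T → d .]; I18: [C → F .] vs [F → C C F .]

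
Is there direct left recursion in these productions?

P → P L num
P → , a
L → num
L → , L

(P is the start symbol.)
Direct left recursion occurs when N → N α for some non-terminal N (the right-hand side begins with the left-hand side itself).

P → P L num: LEFT RECURSIVE (starts with P)
P → , a: starts with ','
L → num: starts with num
L → , L: starts with ','

The grammar has direct left recursion on: P.

Answer: Yes, P is left-recursive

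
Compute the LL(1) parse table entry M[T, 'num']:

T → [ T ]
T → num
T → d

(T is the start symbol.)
T → num

To find M[T, 'num'], we find productions for T where 'num' is in the predict set (PREDICT(N → α) = (FIRST(α) \ {ε}) ∪ (FOLLOW(N) if α ⇒* ε)).

T → [ T ]: PREDICT = { '[' }
T → num: PREDICT = { 'num' }
  'num' is in predict set, so this production goes in M[T, 'num']
T → d: PREDICT = { 'd' }

M[T, 'num'] = T → num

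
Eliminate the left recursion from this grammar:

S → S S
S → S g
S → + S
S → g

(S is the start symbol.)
S is directly left-recursive. The standard transformation for
  A → A α₁ | ... | A α_m | β₁ | ... | β_n
is
  A  → β₁ A' | ... | β_n A'
  A' → α₁ A' | ... | α_m A' | ε

S → + S becomes S → + S S'
S → g becomes S → g S'
S → S S becomes S' → S S'
S → S g becomes S' → g S'
Add S' → ε

Resulting grammar:
S → + S S'
S → g S'
S' → S S'
S' → g S'
S' → ε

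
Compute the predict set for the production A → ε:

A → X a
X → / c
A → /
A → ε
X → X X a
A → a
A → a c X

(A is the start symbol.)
{ $ }

PREDICT(A → ε) = (FIRST(RHS) \ {ε}) ∪ (FOLLOW(A) if ε ∈ FIRST(RHS), i.e. RHS ⇒* ε)
The right-hand side is ε (FIRST(ε) = { ε }), so the predict set is FOLLOW(A) = { $ }
PREDICT(A → ε) = { $ }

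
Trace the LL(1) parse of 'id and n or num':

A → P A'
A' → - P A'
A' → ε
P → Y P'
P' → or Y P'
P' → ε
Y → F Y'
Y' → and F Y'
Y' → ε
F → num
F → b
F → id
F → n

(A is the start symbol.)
LL(1) parsing maintains a stack (initially the start symbol over $) and the input. At each step: if the stack top is a terminal, match it against the current input token; if it is a non-terminal N, replace it with the RHS of M[N, lookahead] (the unique production whose predict set contains the lookahead).

Stack is shown with the top on the left.

Stack             Input              Action
-------------------------------------------
A $               id and n or num $  output A → P A'
P A' $            id and n or num $  output P → Y P'
Y P' A' $         id and n or num $  output Y → F Y'
F Y' P' A' $      id and n or num $  output F → id
id Y' P' A' $     id and n or num $  match 'id'
Y' P' A' $        and n or num $     output Y' → and F Y'
and F Y' P' A' $  and n or num $     match 'and'
F Y' P' A' $      n or num $         output F → n
n Y' P' A' $      n or num $         match 'n'
Y' P' A' $        or num $           output Y' → ε
P' A' $           or num $           output P' → or Y P'
or Y P' A' $      or num $           match 'or'
Y P' A' $         num $              output Y → F Y'
F Y' P' A' $      num $              output F → num
num Y' P' A' $    num $              match 'num'
Y' P' A' $        $                  output Y' → ε
P' A' $           $                  output P' → ε
A' $              $                  output A' → ε
$                 $                  accept

The string is accepted.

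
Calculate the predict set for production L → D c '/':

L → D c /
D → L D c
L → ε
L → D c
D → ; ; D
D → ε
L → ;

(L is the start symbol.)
PREDICT(L → D c '/') = (FIRST(RHS) \ {ε}) ∪ (FOLLOW(L) if ε ∈ FIRST(RHS), i.e. RHS ⇒* ε)
FIRST(D) = { ';', 'c', ε }
FIRST(D c '/') = { ';', 'c' }
ε ∉ FIRST(D c '/'), so FOLLOW(L) is not added.
PREDICT(L → D c '/') = { ';', 'c' }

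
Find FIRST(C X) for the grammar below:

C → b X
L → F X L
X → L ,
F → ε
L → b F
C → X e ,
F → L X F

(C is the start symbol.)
FIRST sets of the non-terminals involved (from the grammar, by fixed-point iteration):
  FIRST(C) = { 'b' }

To compute FIRST(C X), process the symbols left to right:
Symbol C is a non-terminal. Add FIRST(C) \ {ε} = { 'b' }
C is not nullable (ε ∉ FIRST(C)), so stop here.
FIRST(C X) = { 'b' }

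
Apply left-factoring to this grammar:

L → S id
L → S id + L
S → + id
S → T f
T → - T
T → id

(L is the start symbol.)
L → S id L'
L' → ε
L' → + L
S → + id
S → T f
T → - T
T → id

Left-factoring transforms A → αβ₁ | αβ₂ into A → αA' and A' → β₁ | β₂
(α is the longest common prefix among the alternatives). Repeat until
no nonterminal has two alternatives with a common prefix.

Round 1: L has alternatives sharing prefix 'S id'. Introduce L': L → S id L'
  Add: L' → ε
  Add: L' → + L

No remaining common prefixes — done.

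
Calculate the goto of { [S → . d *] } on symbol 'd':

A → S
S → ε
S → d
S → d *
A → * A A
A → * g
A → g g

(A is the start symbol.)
{ [S → d . *] }

GOTO(I, 'd') = CLOSURE({ [A → αX.β] : [A → α.Xβ] ∈ I, X = 'd' })

Items with dot before 'd', with the dot advanced:
  [S → . d *] → [S → d . *]
Closure adds nothing (no advanced item has the dot before a non-terminal).

GOTO = { [S → d . *] }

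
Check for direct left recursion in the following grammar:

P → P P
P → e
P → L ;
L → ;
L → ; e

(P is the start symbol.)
P → P P: LEFT RECURSIVE (starts with P)
P → e: starts with e
P → L ;: starts with L
L → ;: starts with ';'
L → ; e: starts with ';'

The grammar has direct left recursion on: P.

Answer: Yes, P is left-recursive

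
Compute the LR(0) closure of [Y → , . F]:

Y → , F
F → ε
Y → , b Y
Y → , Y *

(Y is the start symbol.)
Start with: [Y → , . F]
  [Y → , . F] has the dot before F: add [F → .]
No further items can be added.

CLOSURE = { [F → .], [Y → , . F] }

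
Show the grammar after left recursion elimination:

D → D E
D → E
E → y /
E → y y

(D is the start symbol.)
D → E D'
D' → E D'
D' → ε
E → y /
E → y y

D is directly left-recursive. The standard transformation for
  A → A α₁ | ... | A α_m | β₁ | ... | β_n
is
  A  → β₁ A' | ... | β_n A'
  A' → α₁ A' | ... | α_m A' | ε

D → E becomes D → E D'
D → D E becomes D' → E D'
Add D' → ε

Productions for other non-terminals are unchanged:
  E → y /
  E → y y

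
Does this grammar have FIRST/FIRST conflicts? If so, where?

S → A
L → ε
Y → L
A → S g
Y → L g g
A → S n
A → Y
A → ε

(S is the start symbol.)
FIRST sets of the non-terminals at (or reachable through a nullable prefix from) the front of some alternative:
  FIRST(L) = { ε }
  FIRST(S) = { 'g', 'n', ε }
  FIRST(Y) = { 'g', ε }

Productions for Y:
  Y → L: FIRST = { ε }
  Y → L g g: FIRST = { 'g' }
Productions for A:
  A → S g: FIRST = { 'g', 'n' }
  A → S n: FIRST = { 'g', 'n' }
  A → Y: FIRST = { 'g', ε }
  A → ε: FIRST = { ε }
S, L have only one production, so no FIRST/FIRST conflict is possible there.

Conflict for A: A → S g and A → S n
  Overlap: { 'g', 'n' }
Conflict for A: A → S g and A → Y
  Overlap: { 'g' }
Conflict for A: A → S n and A → Y
  Overlap: { 'g' }
Conflict for A: A → Y and A → ε
  Overlap: { ε }

Answer: Yes. A → S g / A → S n on { 'g', 'n' }; A → S g / A → Y on { 'g' }; A → S n / A → Y on { 'g' }; A → Y / A → ε on { ε }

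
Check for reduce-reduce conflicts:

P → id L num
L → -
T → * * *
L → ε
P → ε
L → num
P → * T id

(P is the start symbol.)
Augment with P' → P and build the canonical LR(0) collection (I0 = CLOSURE({[P' → . P]}), then GOTO on every symbol after a dot until no new states appear). It has 13 states:
  I0: { [P → . * T id], [P → . id L num], [P → .], [P' → . P] }  — shift, reduce
  I1: { [P → * . T id], [T → . * * *] }  — shift
  I2: { [P' → P .] }  — accept
  I3: { [L → . -], [L → . num], [L → .], [P → id . L num] }  — shift, reduce
  I4: { [L → - .] }  — reduce
  I5: { [P → id L . num] }  — shift
  I6: { [L → num .] }  — reduce
  I7: { [P → id L num .] }  — reduce
  I8: { [T → * . * *] }  — shift
  I9: { [P → * T . id] }  — shift
  I10: { [P → * T id .] }  — reduce
  I11: { [T → * * . *] }  — shift
  I12: { [T → * * * .] }  — reduce

No state contains more than one complete item.

Answer: No reduce-reduce conflicts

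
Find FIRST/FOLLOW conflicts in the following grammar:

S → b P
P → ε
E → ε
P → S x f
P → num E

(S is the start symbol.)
A FIRST/FOLLOW conflict occurs when a non-terminal N has a nullable alternative N → β (β ⇒* ε) and another alternative N → α with FIRST(α) ∩ FOLLOW(N) ≠ ∅: on such a lookahead the parser cannot decide between expanding α and letting N vanish via β.

Nullable non-terminals: E, P.
FIRST sets used below: FIRST(S) = { 'b' }
E has a nullable alternative but only one production, so nothing to check.

P: nullable alternative(s) P → ε; FOLLOW(P) = { $, 'x' }
  P → ε: FIRST \ {ε} = { } — this is the only nullable alternative, skip
  P → S x f: FIRST \ {ε} = { 'b' } — disjoint from FOLLOW(P)
  P → num E: FIRST \ {ε} = { 'num' } — disjoint from FOLLOW(P)

S has no nullable alternative, so no FIRST/FOLLOW check is needed there.

No FIRST/FOLLOW conflicts found.

Answer: No FIRST/FOLLOW conflicts.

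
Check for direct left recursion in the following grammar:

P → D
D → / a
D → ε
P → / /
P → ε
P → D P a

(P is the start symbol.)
P → D: starts with D
D → / a: starts with '/'
D → ε: starts with ε
P → / /: starts with '/'
P → ε: starts with ε
P → D P a: starts with D

No direct left recursion found.

Answer: No direct left recursion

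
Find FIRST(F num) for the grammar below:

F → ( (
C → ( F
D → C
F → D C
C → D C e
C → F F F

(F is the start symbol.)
FIRST sets of the non-terminals involved (from the grammar, by fixed-point iteration):
  FIRST(F) = { '(' }

To compute FIRST(F num), process the symbols left to right:
Symbol F is a non-terminal. Add FIRST(F) \ {ε} = { '(' }
F is not nullable (ε ∉ FIRST(F)), so stop here.
FIRST(F num) = { '(' }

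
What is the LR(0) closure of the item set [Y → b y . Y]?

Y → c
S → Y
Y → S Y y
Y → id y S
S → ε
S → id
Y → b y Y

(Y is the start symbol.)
{ [S → . Y], [S → . id], [S → .], [Y → . S Y y], [Y → . b y Y], [Y → . c], [Y → . id y S], [Y → b y . Y] }

Start with: [Y → b y . Y]
  [Y → b y . Y] has the dot before Y: add [Y → . c], [Y → . S Y y], [Y → . id y S], [Y → . b y Y]
  [Y → . S Y y] has the dot before S: add [S → . Y], [S → .], [S → . id]
No further items can be added.

CLOSURE = { [S → . Y], [S → . id], [S → .], [Y → . S Y y], [Y → . b y Y], [Y → . c], [Y → . id y S], [Y → b y . Y] }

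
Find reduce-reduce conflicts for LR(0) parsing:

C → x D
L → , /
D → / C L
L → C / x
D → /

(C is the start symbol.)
A reduce-reduce conflict occurs when an LR(0) state has two complete items [A → α .] and [B → β .] — both call for a reduction, and with no lookahead the parser cannot choose between them.

Augment with C' → C and build the canonical LR(0) collection (I0 = CLOSURE({[C' → . C]}), then GOTO on every symbol after a dot until no new states appear). It has 12 states:
  I0: { [C → . x D], [C' → . C] }  — shift
  I1: { [C' → C .] }  — accept
  I2: { [C → x . D], [D → . / C L], [D → . /] }  — shift
  I3: { [C → . x D], [D → / . C L], [D → / .] }  — shift, reduce
  I4: { [C → x D .] }  — reduce
  I5: { [C → . x D], [D → / C . L], [L → . , /], [L → . C / x] }  — shift
  I6: { [L → , . /] }  — shift
  I7: { [L → C . / x] }  — shift
  I8: { [D → / C L .] }  — reduce
  I9: { [L → C / . x] }  — shift
  I10: { [L → C / x .] }  — reduce
  I11: { [L → , / .] }  — reduce

No state contains more than one complete item.

Answer: No reduce-reduce conflicts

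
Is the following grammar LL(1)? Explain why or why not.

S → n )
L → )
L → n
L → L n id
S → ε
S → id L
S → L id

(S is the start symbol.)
No. Predict set conflict for S: { 'n' }

A grammar is LL(1) if for each non-terminal N with multiple productions, the predict sets of those productions are pairwise disjoint, where PREDICT(N → α) = (FIRST(α) \ {ε}) ∪ (FOLLOW(N) if α ⇒* ε).

Relevant sets:
  FIRST(L) = { ')', 'n' }
  FOLLOW(S) = { $ }

For S:
  PREDICT(S → n ')') = { 'n' }
  PREDICT(S → ε) = { $ }
  PREDICT(S → id L) = { 'id' }
  PREDICT(S → L id) = { ')', 'n' }
For L:
  PREDICT(L → ')') = { ')' }
  PREDICT(L → n) = { 'n' }
  PREDICT(L → L n id) = { ')', 'n' }

Conflict found: Predict set conflict for S: { 'n' }
The grammar is NOT LL(1).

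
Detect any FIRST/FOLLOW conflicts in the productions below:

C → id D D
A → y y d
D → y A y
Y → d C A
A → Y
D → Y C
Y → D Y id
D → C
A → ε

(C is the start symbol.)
A FIRST/FOLLOW conflict occurs when a non-terminal N has a nullable alternative N → β (β ⇒* ε) and another alternative N → α with FIRST(α) ∩ FOLLOW(N) ≠ ∅: on such a lookahead the parser cannot decide between expanding α and letting N vanish via β.

Nullable non-terminals: A.
FIRST sets used below: FIRST(Y) = { 'd', 'id', 'y' }

A: nullable alternative(s) A → ε; FOLLOW(A) = { 'id', 'y' }
  A → y y d: FIRST \ {ε} = { 'y' } — overlaps FOLLOW(A) on { 'y' }: CONFLICT
  A → Y: FIRST \ {ε} = { 'd', 'id', 'y' } — overlaps FOLLOW(A) on { 'id', 'y' }: CONFLICT
  A → ε: FIRST \ {ε} = { } — this is the only nullable alternative, skip

C, D, Y have no nullable alternative, so no FIRST/FOLLOW check is needed there.

So the grammar has 2 FIRST/FOLLOW conflicts (marked CONFLICT above).

Answer: Yes. A → y y d with FOLLOW(A) on { 'y' }; A → Y with FOLLOW(A) on { 'id', 'y' }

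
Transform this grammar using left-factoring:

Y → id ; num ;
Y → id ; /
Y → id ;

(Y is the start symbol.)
Left-factoring transforms A → αβ₁ | αβ₂ into A → αA' and A' → β₁ | β₂
(α is the longest common prefix among the alternatives). Repeat until
no nonterminal has two alternatives with a common prefix.

Round 1: Y has alternatives sharing prefix 'id ;'. Introduce Y': Y → id ; Y'
  Add: Y' → num ;
  Add: Y' → /
  Add: Y' → ε

No remaining common prefixes — done.

Resulting grammar:
Y → id ; Y'
Y' → num ;
Y' → /
Y' → ε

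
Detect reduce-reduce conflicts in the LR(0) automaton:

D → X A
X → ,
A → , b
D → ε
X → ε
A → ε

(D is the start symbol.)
Yes — I0: [D → .] vs [X → .]

A reduce-reduce conflict occurs when an LR(0) state has two complete items [A → α .] and [B → β .] — both call for a reduction, and with no lookahead the parser cannot choose between them.

Augment with D' → D and build the canonical LR(0) collection (I0 = CLOSURE({[D' → . D]}), then GOTO on every symbol after a dot until no new states appear). It has 7 states:
  I0: { [D → . X A], [D → .], [D' → . D], [X → . ,], [X → .] }  — shift, 2 reduces
  I1: { [X → , .] }  — reduce
  I2: { [D' → D .] }  — accept
  I3: { [A → . , b], [A → .], [D → X . A] }  — shift, reduce
  I4: { [A → , . b] }  — shift
  I5: { [D → X A .] }  — reduce
  I6: { [A → , b .] }  — reduce

I0 contains complete items [D → .], [X → .] — reduce-reduce conflict.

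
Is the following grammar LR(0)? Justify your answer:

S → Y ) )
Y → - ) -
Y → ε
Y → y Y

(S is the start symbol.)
Augment with S' → S and build the canonical LR(0) collection (I0 = CLOSURE({[S' → . S]}), then GOTO on every symbol after a dot until no new states appear). It has 10 states:
  I0: { [S → . Y ) )], [S' → . S], [Y → . - ) -], [Y → . y Y], [Y → .] }  — shift, reduce
  I1: { [Y → - . ) -] }  — shift
  I2: { [S' → S .] }  — accept
  I3: { [S → Y . ) )] }  — shift
  I4: { [Y → . - ) -], [Y → . y Y], [Y → .], [Y → y . Y] }  — shift, reduce
  I5: { [Y → y Y .] }  — reduce
  I6: { [S → Y ) . )] }  — shift
  I7: { [S → Y ) ) .] }  — reduce
  I8: { [Y → - ) . -] }  — shift
  I9: { [Y → - ) - .] }  — reduce

Conflict in state I0:
  Shift-reduce conflict between [Y → .] and [Y → . - ) -]
So the grammar is NOT LR(0).

Answer: No. Shift-reduce conflict between [Y → .] and [Y → . - ) -]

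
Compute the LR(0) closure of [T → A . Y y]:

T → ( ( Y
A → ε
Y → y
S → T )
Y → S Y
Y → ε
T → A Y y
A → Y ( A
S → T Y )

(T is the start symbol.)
{ [A → . Y ( A], [A → .], [S → . T )], [S → . T Y )], [T → . ( ( Y], [T → . A Y y], [T → A . Y y], [Y → . S Y], [Y → . y], [Y → .] }

To compute CLOSURE, for each item [A → α.Bβ] where B is a non-terminal, add [B → .γ] for all productions B → γ; repeat for the newly added items until nothing changes.

Start with: [T → A . Y y]
  [T → A . Y y] has the dot before Y: add [Y → . y], [Y → . S Y], [Y → .]
  [Y → . S Y] has the dot before S: add [S → . T )], [S → . T Y )]
  [S → . T )] has the dot before T: add [T → . ( ( Y], [T → . A Y y]
  [T → . A Y y] has the dot before A: add [A → .], [A → . Y ( A]
No further items can be added.

CLOSURE = { [A → . Y ( A], [A → .], [S → . T )], [S → . T Y )], [T → . ( ( Y], [T → . A Y y], [T → A . Y y], [Y → . S Y], [Y → . y], [Y → .] }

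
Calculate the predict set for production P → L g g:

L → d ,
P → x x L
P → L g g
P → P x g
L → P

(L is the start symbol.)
PREDICT(P → L g g) = (FIRST(RHS) \ {ε}) ∪ (FOLLOW(P) if ε ∈ FIRST(RHS), i.e. RHS ⇒* ε)
FIRST(L) = { 'd', 'x' }
FIRST(L g g) = { 'd', 'x' }
ε ∉ FIRST(L g g), so FOLLOW(P) is not added.
PREDICT(P → L g g) = { 'd', 'x' }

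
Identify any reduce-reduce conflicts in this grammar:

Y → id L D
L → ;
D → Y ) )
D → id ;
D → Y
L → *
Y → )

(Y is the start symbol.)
Augment with Y' → Y and build the canonical LR(0) collection (I0 = CLOSURE({[Y' → . Y]}), then GOTO on every symbol after a dot until no new states appear). It has 13 states:
  I0: { [Y → . )], [Y → . id L D], [Y' → . Y] }  — shift
  I1: { [Y → ) .] }  — reduce
  I2: { [Y' → Y .] }  — accept
  I3: { [L → . *], [L → . ;], [Y → id . L D] }  — shift
  I4: { [L → * .] }  — reduce
  I5: { [L → ; .] }  — reduce
  I6: { [D → . Y ) )], [D → . Y], [D → . id ;], [Y → . )], [Y → . id L D], [Y → id L . D] }  — shift
  I7: { [Y → id L D .] }  — reduce
  I8: { [D → Y . ) )], [D → Y .] }  — shift, reduce
  I9: { [D → id . ;], [L → . *], [L → . ;], [Y → id . L D] }  — shift
  I10: { [D → id ; .], [L → ; .] }  — 2 reduces
  I11: { [D → Y ) . )] }  — shift
  I12: { [D → Y ) ) .] }  — reduce

I10 contains complete items [D → id ; .], [L → ; .] — reduce-reduce conflict.

Answer: Yes — I10: [D → id ; .] vs [L → ; .]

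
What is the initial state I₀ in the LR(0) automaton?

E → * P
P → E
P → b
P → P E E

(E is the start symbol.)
{ [E → . * P], [E' → . E] }

First, augment the grammar with E' → E
I₀ = CLOSURE({ [E' → . E] }):
  [E' → . E] has the dot before E: add [E → . * P]
No further items can be added.

I₀ = { [E → . * P], [E' → . E] }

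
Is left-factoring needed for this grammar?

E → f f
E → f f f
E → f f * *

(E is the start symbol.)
Yes, E has productions with common prefix 'f f'

Left-factoring is needed when two productions for the same non-terminal
share a common prefix on the right-hand side.

Productions for E:
  E → f f
  E → f f f
  E → f f * *

Found common prefix 'f f' in productions for E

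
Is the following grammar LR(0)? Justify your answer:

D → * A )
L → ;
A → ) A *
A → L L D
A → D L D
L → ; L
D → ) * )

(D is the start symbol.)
No. Shift-reduce conflict between [L → ; .] and [L → . ;]

A grammar is LR(0) if no state in the canonical LR(0) collection has:
  - both a shift item (dot before a terminal) and a complete item (shift-reduce conflict), or
  - two or more complete items (reduce-reduce conflict; the accept item [D' → D .] counts as a complete item here).

Augment with D' → D and build the canonical LR(0) collection (I0 = CLOSURE({[D' → . D]}), then GOTO on every symbol after a dot until no new states appear). It has 21 states:
  I0: { [D → . ) * )], [D → . * A )], [D' → . D] }  — shift
  I1: { [D → ) . * )] }  — shift
  I2: { [A → . ) A *], [A → . D L D], [A → . L L D], [D → * . A )], [D → . ) * )], [D → . * A )], [L → . ; L], [L → . ;] }  — shift
  I3: { [D' → D .] }  — accept
  I4: { [A → ) . A *], [A → . ) A *], [A → . D L D], [A → . L L D], [D → ) . * )], [D → . ) * )], [D → . * A )], [L → . ; L], [L → . ;] }  — shift
  I5: { [L → . ; L], [L → . ;], [L → ; . L], [L → ; .] }  — shift, reduce
  I6: { [D → * A . )] }  — shift
  I7: { [A → D . L D], [L → . ; L], [L → . ;] }  — shift
  I8: { [A → L . L D], [L → . ; L], [L → . ;] }  — shift
  I9: { [A → L L . D], [D → . ) * )], [D → . * A )] }  — shift
  I10: { [A → L L D .] }  — reduce
  I11: { [A → D L . D], [D → . ) * )], [D → . * A )] }  — shift
  I12: { [A → D L D .] }  — reduce
  I13: { [D → * A ) .] }  — reduce
  I14: { [L → ; L .] }  — reduce
  I15: { [A → . ) A *], [A → . D L D], [A → . L L D], [D → ) * . )], [D → * . A )], [D → . ) * )], [D → . * A )], [L → . ; L], [L → . ;] }  — shift
  I16: { [A → ) A . *] }  — shift
  I17: { [A → ) A * .] }  — reduce
  I18: { [A → ) . A *], [A → . ) A *], [A → . D L D], [A → . L L D], [D → ) * ) .], [D → ) . * )], [D → . ) * )], [D → . * A )], [L → . ; L], [L → . ;] }  — shift, reduce
  I19: { [D → ) * . )] }  — shift
  I20: { [D → ) * ) .] }  — reduce

Conflict in state I5:
  Shift-reduce conflict between [L → ; .] and [L → . ;]
So the grammar is NOT LR(0).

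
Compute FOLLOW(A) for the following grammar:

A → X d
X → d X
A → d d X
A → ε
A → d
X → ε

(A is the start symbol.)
{ $ }

To compute FOLLOW(A), find every occurrence of A on a right-hand side N → α A β: add FIRST(β) \ {ε}, and if β is empty or nullable also add FOLLOW(N). Iterate to a fixed point.

A is the start symbol, so $ ∈ FOLLOW(A).
A does not occur on any right-hand side.

Taking the union: FOLLOW(A) = { $ }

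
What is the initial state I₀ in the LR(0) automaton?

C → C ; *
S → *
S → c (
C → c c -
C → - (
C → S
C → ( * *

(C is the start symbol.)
First, augment the grammar with C' → C
I₀ = CLOSURE({ [C' → . C] }):
  [C' → . C] has the dot before C: add [C → . C ; *], [C → . c c -], [C → . - (], [C → . S], [C → . ( * *]
  [C → . S] has the dot before S: add [S → . *], [S → . c (]
No further items can be added.

I₀ = { [C → . ( * *], [C → . - (], [C → . C ; *], [C → . S], [C → . c c -], [C' → . C], [S → . *], [S → . c (] }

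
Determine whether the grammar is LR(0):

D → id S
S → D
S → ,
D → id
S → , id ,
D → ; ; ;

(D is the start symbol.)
A grammar is LR(0) if no state in the canonical LR(0) collection has:
  - both a shift item (dot before a terminal) and a complete item (shift-reduce conflict), or
  - two or more complete items (reduce-reduce conflict; the accept item [D' → D .] counts as a complete item here).

Augment with D' → D and build the canonical LR(0) collection (I0 = CLOSURE({[D' → . D]}), then GOTO on every symbol after a dot until no new states appear). It has 11 states:
  I0: { [D → . ; ; ;], [D → . id S], [D → . id], [D' → . D] }  — shift
  I1: { [D → ; . ; ;] }  — shift
  I2: { [D' → D .] }  — accept
  I3: { [D → . ; ; ;], [D → . id S], [D → . id], [D → id . S], [D → id .], [S → . , id ,], [S → . ,], [S → . D] }  — shift, reduce
  I4: { [S → , . id ,], [S → , .] }  — shift, reduce
  I5: { [S → D .] }  — reduce
  I6: { [D → id S .] }  — reduce
  I7: { [S → , id . ,] }  — shift
  I8: { [S → , id , .] }  — reduce
  I9: { [D → ; ; . ;] }  — shift
  I10: { [D → ; ; ; .] }  — reduce

Conflict in state I3:
  Shift-reduce conflict between [D → id .] and [D → . ; ; ;]
So the grammar is NOT LR(0).

Answer: No. Shift-reduce conflict between [D → id .] and [D → . ; ; ;]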